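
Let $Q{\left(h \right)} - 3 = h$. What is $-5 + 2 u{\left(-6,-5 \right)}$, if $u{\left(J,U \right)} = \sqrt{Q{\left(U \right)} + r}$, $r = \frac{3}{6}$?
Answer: $-5 + i \sqrt{6} \approx -5.0 + 2.4495 i$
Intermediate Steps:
$r = \frac{1}{2}$ ($r = 3 \cdot \frac{1}{6} = \frac{1}{2} \approx 0.5$)
$Q{\left(h \right)} = 3 + h$
$u{\left(J,U \right)} = \sqrt{\frac{7}{2} + U}$ ($u{\left(J,U \right)} = \sqrt{\left(3 + U\right) + \frac{1}{2}} = \sqrt{\frac{7}{2} + U}$)
$-5 + 2 u{\left(-6,-5 \right)} = -5 + 2 \frac{\sqrt{14 + 4 \left(-5\right)}}{2} = -5 + 2 \frac{\sqrt{14 - 20}}{2} = -5 + 2 \frac{\sqrt{-6}}{2} = -5 + 2 \frac{i \sqrt{6}}{2} = -5 + i \sqrt{6}$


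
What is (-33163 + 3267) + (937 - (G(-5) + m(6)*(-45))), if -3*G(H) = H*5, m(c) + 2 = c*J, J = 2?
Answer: -85552/3 ≈ -28517.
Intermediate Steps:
m(c) = -2 + 2*c (m(c) = -2 + c*2 = -2 + 2*c)
G(H) = -5*H/3 (G(H) = -H*5/3 = -5*H/3)
(-33163 + 3267) + (937 - (G(-5) + m(6)*(-45))) = (-33163 + 3267) + (937 - (-5/3*(-5) + (-2 + 2*6)*(-45))) = -29896 + (937 - (25/3 + (-2 + 12)*(-45))) = -29896 + (937 - (25/3 + 10*(-45))) = -29896 + (937 - (25/3 - 450)) = -29896 + (937 - 1*(-1325/3)) = -29896 + (937 + 1325/3) = -29896 + 4136/3 = -85552/3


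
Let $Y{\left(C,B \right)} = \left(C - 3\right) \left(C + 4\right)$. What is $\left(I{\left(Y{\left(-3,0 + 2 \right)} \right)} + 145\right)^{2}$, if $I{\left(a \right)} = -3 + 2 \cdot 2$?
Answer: $21316$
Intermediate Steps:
$Y{\left(C,B \right)} = \left(-3 + C\right) \left(4 + C\right)$
$I{\left(a \right)} = 1$ ($I{\left(a \right)} = -3 + 4 = 1$)
$\left(I{\left(Y{\left(-3,0 + 2 \right)} \right)} + 145\right)^{2} = \left(1 + 145\right)^{2} = 146^{2} = 21316$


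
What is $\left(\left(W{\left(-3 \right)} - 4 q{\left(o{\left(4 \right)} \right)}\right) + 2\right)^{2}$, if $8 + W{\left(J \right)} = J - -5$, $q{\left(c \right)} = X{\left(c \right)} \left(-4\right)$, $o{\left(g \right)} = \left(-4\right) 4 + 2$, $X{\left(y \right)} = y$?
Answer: $51984$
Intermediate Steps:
$o{\left(g \right)} = -14$ ($o{\left(g \right)} = -16 + 2 = -14$)
$q{\left(c \right)} = - 4 c$ ($q{\left(c \right)} = c \left(-4\right) = - 4 c$)
$W{\left(J \right)} = -3 + J$ ($W{\left(J \right)} = -8 + \left(J - -5\right) = -8 + \left(J + 5\right) = -8 + \left(5 + J\right) = -3 + J$)
$\left(\left(W{\left(-3 \right)} - 4 q{\left(o{\left(4 \right)} \right)}\right) + 2\right)^{2} = \left(\left(\left(-3 - 3\right) - 4 \left(\left(-4\right) \left(-14\right)\right)\right) + 2\right)^{2} = \left(\left(-6 - 224\right) + 2\right)^{2} = \left(-230 + 2\right)^{2} = \left(-228\right)^{2} = 51984$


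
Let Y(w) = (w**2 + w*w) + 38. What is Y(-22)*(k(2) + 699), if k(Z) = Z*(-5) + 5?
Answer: 698164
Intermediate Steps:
k(Z) = 5 - 5*Z (k(Z) = -5*Z + 5 = 5 - 5*Z)
Y(w) = 38 + 2*w**2 (Y(w) = (w**2 + w**2) + 38 = 2*w**2 + 38 = 38 + 2*w**2)
Y(-22)*(k(2) + 699) = (38 + 2*(-22)**2)*((5 - 5*2) + 699) = (38 + 2*484)*((5 - 10) + 699) = (38 + 968)*(-5 + 699) = 1006*694 = 698164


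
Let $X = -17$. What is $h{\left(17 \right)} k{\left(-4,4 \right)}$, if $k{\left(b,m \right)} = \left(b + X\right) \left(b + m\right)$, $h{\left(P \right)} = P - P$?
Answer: $0$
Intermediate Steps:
$h{\left(P \right)} = 0$
$k{\left(b,m \right)} = \left(-17 + b\right) \left(b + m\right)$ ($k{\left(b,m \right)} = \left(b - 17\right) \left(b + m\right) = \left(-17 + b\right) \left(b + m\right)$)
$h{\left(17 \right)} k{\left(-4,4 \right)} = 0 \left(\left(-4\right)^{2} - -68 - 68 - 16\right) = 0 \left(16 + 68 - 68 - 16\right) = 0 \cdot 0 = 0$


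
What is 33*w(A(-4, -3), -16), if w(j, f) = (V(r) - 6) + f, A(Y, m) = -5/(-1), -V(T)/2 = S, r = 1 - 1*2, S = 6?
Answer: -1122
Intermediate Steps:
r = -1 (r = 1 - 2 = -1)
V(T) = -12 (V(T) = -2*6 = -12)
A(Y, m) = 5 (A(Y, m) = -5*(-1) = 5)
w(j, f) = -18 + f (w(j, f) = (-12 - 6) + f = -18 + f)
33*w(A(-4, -3), -16) = 33*(-18 - 16) = 33*(-34) = -1122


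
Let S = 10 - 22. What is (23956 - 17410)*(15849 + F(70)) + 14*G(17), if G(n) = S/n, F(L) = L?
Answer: 1771497990/17 ≈ 1.0421e+8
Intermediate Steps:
S = -12
G(n) = -12/n
(23956 - 17410)*(15849 + F(70)) + 14*G(17) = (23956 - 17410)*(15849 + 70) + 14*(-12/17) = 6546*15919 + 14*(-12*1/17) = 104205774 + 14*(-12/17) = 104205774 - 168/17 = 1771497990/17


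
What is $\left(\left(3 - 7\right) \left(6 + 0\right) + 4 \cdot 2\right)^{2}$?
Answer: $256$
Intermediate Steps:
$\left(\left(3 - 7\right) \left(6 + 0\right) + 4 \cdot 2\right)^{2} = \left(\left(-4\right) 6 + 8\right)^{2} = \left(-24 + 8\right)^{2} = \left(-16\right)^{2} = 256$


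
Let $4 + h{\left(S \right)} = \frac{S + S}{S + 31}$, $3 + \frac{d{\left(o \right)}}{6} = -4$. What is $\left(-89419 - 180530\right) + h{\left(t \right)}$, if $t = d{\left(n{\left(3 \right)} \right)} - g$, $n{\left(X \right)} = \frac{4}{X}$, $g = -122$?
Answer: $- \frac{29964623}{111} \approx -2.6995 \cdot 10^{5}$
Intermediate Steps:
$d{\left(o \right)} = -42$ ($d{\left(o \right)} = -18 + 6 \left(-4\right) = -18 - 24 = -42$)
$t = 80$ ($t = -42 - -122 = -42 + 122 = 80$)
$h{\left(S \right)} = -4 + \frac{2 S}{31 + S}$ ($h{\left(S \right)} = -4 + \frac{S + S}{S + 31} = -4 + \frac{2 S}{31 + S}$)
$\left(-89419 - 180530\right) + h{\left(t \right)} = \left(-89419 - 180530\right) + \frac{2 \left(-62 - 80\right)}{31 + 80} = -269949 + \frac{2 \left(-62 - 80\right)}{111} = -269949 + 2 \cdot \frac{1}{111} \left(-142\right) = -269949 - \frac{284}{111} = - \frac{29964623}{111}$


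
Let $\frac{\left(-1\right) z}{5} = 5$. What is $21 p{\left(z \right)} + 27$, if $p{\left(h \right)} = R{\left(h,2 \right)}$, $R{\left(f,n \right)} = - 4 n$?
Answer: $-141$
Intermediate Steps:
$z = -25$ ($z = \left(-5\right) 5 = -25$)
$p{\left(h \right)} = -8$ ($p{\left(h \right)} = \left(-4\right) 2 = -8$)
$21 p{\left(z \right)} + 27 = 21 \left(-8\right) + 27 = -168 + 27 = -141$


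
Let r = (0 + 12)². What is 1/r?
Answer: 1/144 ≈ 0.0069444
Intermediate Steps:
r = 144 (r = 12² = 144)
1/r = 1/144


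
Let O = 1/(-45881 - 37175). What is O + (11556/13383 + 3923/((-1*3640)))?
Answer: -12041107647/56194443760 ≈ -0.21428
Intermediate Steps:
O = -1/83056 (O = 1/(-83056) = -1/83056 ≈ -1.2040e-5)
O + (11556/13383 + 3923/((-1*3640))) = -1/83056 + (11556/13383 + 3923/((-1*3640))) = -1/83056 + (11556*(1/13383) + 3923/(-3640)) = -1/83056 + (1284/1487 + 3923*(-1/3640)) = -1/83056 + (1284/1487 - 3923/3640) = -1/83056 - 1159741/5412680 = -12041107647/56194443760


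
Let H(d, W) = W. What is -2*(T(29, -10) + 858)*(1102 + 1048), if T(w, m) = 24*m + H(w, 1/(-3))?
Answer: -7967900/3 ≈ -2.6560e+6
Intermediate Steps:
T(w, m) = -⅓ + 24*m (T(w, m) = 24*m + 1/(-3) = 24*m - ⅓ = -⅓ + 24*m)
-2*(T(29, -10) + 858)*(1102 + 1048) = -2*((-⅓ + 24*(-10)) + 858)*(1102 + 1048) = -2*((-⅓ - 240) + 858)*2150 = -2*(-721/3 + 858)*2150 = -3706*2150/3 = -2*3983950/3 = -7967900/3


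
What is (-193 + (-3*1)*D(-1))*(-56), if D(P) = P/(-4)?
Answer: 10850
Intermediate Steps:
D(P) = -P/4 (D(P) = P*(-¼) = -P/4)
(-193 + (-3*1)*D(-1))*(-56) = (-193 + (-3*1)*(-¼*(-1)))*(-56) = (-193 - 3*¼)*(-56) = (-193 - ¾)*(-56) = -775/4*(-56) = 10850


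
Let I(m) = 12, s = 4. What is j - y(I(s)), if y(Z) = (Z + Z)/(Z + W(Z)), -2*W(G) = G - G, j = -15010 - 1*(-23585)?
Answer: 8573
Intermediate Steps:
j = 8575 (j = -15010 + 23585 = 8575)
W(G) = 0 (W(G) = -(G - G)/2 = -½*0 = 0)
y(Z) = 2 (y(Z) = (Z + Z)/(Z + 0) = (2*Z)/Z = 2)
j - y(I(s)) = 8575 - 1*2 = 8575 - 2 = 8573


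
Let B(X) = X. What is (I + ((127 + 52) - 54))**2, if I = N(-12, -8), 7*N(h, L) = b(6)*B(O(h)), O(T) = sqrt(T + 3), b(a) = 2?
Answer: 765589/49 + 1500*I/7 ≈ 15624.0 + 214.29*I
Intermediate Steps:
O(T) = sqrt(3 + T)
N(h, L) = 2*sqrt(3 + h)/7 (N(h, L) = (2*sqrt(3 + h))/7 = 2*sqrt(3 + h)/7)
I = 6*I/7 (I = 2*sqrt(3 - 12)/7 = 2*sqrt(-9)/7 = 2*(3*I)/7 = 6*I/7 ≈ 0.85714*I)
(I + ((127 + 52) - 54))**2 = (6*I/7 + ((127 + 52) - 54))**2 = (6*I/7 + (179 - 54))**2 = (6*I/7 + 125)**2 = (125 + 6*I/7)**2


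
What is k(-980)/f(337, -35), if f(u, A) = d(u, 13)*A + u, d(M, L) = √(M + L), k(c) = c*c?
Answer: -323654800/315181 - 168070000*√14/315181 ≈ -3022.1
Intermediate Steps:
k(c) = c²
d(M, L) = √(L + M)
f(u, A) = u + A*√(13 + u) (f(u, A) = √(13 + u)*A + u = A*√(13 + u) + u = u + A*√(13 + u))
k(-980)/f(337, -35) = (-980)²/(337 - 35*√(13 + 337)) = 960400/(337 - 175*√14)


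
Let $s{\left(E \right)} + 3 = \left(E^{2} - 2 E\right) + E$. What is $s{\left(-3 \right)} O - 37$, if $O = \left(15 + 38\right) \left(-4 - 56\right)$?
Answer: $-28657$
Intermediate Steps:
$s{\left(E \right)} = -3 + E^{2} - E$ ($s{\left(E \right)} = -3 + \left(\left(E^{2} - 2 E\right) + E\right) = -3 + \left(E^{2} - E\right) = -3 + E^{2} - E$)
$O = -3180$ ($O = 53 \left(-60\right) = -3180$)
$s{\left(-3 \right)} O - 37 = \left(-3 + \left(-3\right)^{2} - -3\right) \left(-3180\right) - 37 = \left(-3 + 9 + 3\right) \left(-3180\right) - 37 = 9 \left(-3180\right) - 37 = -28620 - 37 = -28657$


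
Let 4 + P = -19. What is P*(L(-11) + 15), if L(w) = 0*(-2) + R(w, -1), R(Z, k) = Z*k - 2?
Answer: -552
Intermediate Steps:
R(Z, k) = -2 + Z*k
L(w) = -2 - w (L(w) = 0*(-2) + (-2 + w*(-1)) = 0 + (-2 - w) = -2 - w)
P = -23 (P = -4 - 19 = -23)
P*(L(-11) + 15) = -23*((-2 - 1*(-11)) + 15) = -23*((-2 + 11) + 15) = -23*(9 + 15) = -23*24 = -552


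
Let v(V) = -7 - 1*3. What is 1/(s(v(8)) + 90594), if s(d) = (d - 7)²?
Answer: 1/90883 ≈ 1.1003e-5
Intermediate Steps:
v(V) = -10 (v(V) = -7 - 3 = -10)
s(d) = (-7 + d)²
1/(s(v(8)) + 90594) = 1/((-7 - 10)² + 90594) = 1/((-17)² + 90594) = 1/(289 + 90594) = 1/90883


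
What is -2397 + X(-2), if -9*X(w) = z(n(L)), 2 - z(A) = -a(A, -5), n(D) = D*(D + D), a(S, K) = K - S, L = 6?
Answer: -7166/3 ≈ -2388.7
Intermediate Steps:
n(D) = 2*D² (n(D) = D*(2*D) = 2*D²)
z(A) = -3 - A (z(A) = 2 - (-1)*(-5 - A) = 2 - (5 + A) = 2 + (-5 - A) = -3 - A)
X(w) = 25/3 (X(w) = -(-3 - 2*6²)/9 = -(-3 - 2*36)/9 = -(-3 - 1*72)/9 = -(-3 - 72)/9 = -⅑*(-75) = 25/3)
-2397 + X(-2) = -2397 + 25/3 = -7166/3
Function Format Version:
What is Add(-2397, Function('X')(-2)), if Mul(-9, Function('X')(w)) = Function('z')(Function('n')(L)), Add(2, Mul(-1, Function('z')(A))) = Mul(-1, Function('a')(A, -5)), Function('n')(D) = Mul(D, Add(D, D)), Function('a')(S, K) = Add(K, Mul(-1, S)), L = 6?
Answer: Rational(-7166, 3) ≈ -2388.7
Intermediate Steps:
Function('n')(D) = Mul(2, Pow(D, 2)) (Function('n')(D) = Mul(D, Mul(2, D)) = Mul(2, Pow(D, 2)))
Function('z')(A) = Add(-3, Mul(-1, A)) (Function('z')(A) = Add(2, Mul(-1, Mul(-1, Add(-5, Mul(-1, A))))) = Add(2, Mul(-1, Add(5, A))) = Add(2, Add(-5, Mul(-1, A))) = Add(-3, Mul(-1, A)))
Function('X')(w) = Rational(25, 3) (Function('X')(w) = Mul(Rational(-1, 9), Add(-3, Mul(-1, Mul(2, Pow(6, 2))))) = Mul(Rational(-1, 9), Add(-3, Mul(-1, Mul(2, 36)))) = Mul(Rational(-1, 9), Add(-3, Mul(-1, 72))) = Mul(Rational(-1, 9), Add(-3, -72)) = Mul(Rational(-1, 9), -75) = Rational(25, 3))
Add(-2397, Function('X')(-2)) = Add(-2397, Rational(25, 3)) = Rational(-7166, 3)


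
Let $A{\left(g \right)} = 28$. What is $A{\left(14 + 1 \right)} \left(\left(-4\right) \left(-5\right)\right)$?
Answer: $560$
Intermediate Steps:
$A{\left(14 + 1 \right)} \left(\left(-4\right) \left(-5\right)\right) = 28 \left(\left(-4\right) \left(-5\right)\right) = 28 \cdot 20 = 560$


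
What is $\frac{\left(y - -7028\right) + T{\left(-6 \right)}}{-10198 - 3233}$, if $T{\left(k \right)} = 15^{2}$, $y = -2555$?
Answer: $- \frac{1566}{4477} \approx -0.34979$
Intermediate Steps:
$T{\left(k \right)} = 225$
$\frac{\left(y - -7028\right) + T{\left(-6 \right)}}{-10198 - 3233} = \frac{\left(-2555 - -7028\right) + 225}{-10198 - 3233} = \frac{\left(-2555 + 7028\right) + 225}{-13431} = \left(4473 + 225\right) \left(- \frac{1}{13431}\right) = 4698 \left(- \frac{1}{13431}\right) = - \frac{1566}{4477}$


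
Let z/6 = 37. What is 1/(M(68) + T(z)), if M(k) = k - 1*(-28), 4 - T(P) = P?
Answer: -1/122 ≈ -0.0081967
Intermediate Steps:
z = 222 (z = 6*37 = 222)
T(P) = 4 - P
M(k) = 28 + k (M(k) = k + 28 = 28 + k)
1/(M(68) + T(z)) = 1/((28 + 68) + (4 - 1*222)) = 1/(96 + (4 - 222)) = 1/(96 - 218) = 1/(-122) = -1/122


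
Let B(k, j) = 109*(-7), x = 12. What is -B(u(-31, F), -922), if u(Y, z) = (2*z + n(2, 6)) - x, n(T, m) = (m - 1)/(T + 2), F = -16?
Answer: 763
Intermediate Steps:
n(T, m) = (-1 + m)/(2 + T)
u(Y, z) = -43/4 + 2*z (u(Y, z) = (2*z + (-1 + 6)/(2 + 2)) - 1*12 = (2*z + 5/4) - 12 = (5/4 + 2*z) - 12 = -43/4 + 2*z)
B(k, j) = -763
-B(u(-31, F), -922) = -1*(-763) = 763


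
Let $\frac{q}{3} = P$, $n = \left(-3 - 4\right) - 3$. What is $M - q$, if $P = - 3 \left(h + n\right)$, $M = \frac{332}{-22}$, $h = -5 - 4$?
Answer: $- \frac{2047}{11} \approx -186.09$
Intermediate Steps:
$h = -9$ ($h = -5 - 4 = -9$)
$n = -10$ ($n = -7 - 3 = -10$)
$M = - \frac{166}{11}$ ($M = 332 \left(- \frac{1}{22}\right) = - \frac{166}{11} \approx -15.091$)
$P = 57$ ($P = - 3 \left(-9 - 10\right) = \left(-3\right) \left(-19\right) = 57$)
$q = 171$ ($q = 3 \cdot 57 = 171$)
$M - q = - \frac{166}{11} - 171 = - \frac{2047}{11}$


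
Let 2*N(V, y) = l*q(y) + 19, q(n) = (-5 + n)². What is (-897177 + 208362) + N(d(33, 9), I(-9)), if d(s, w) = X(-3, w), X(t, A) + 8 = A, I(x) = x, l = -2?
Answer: -1378003/2 ≈ -6.8900e+5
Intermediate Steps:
X(t, A) = -8 + A
d(s, w) = -8 + w
N(V, y) = 19/2 - (-5 + y)² (N(V, y) = (-2*(-5 + y)² + 19)/2 = (19 - 2*(-5 + y)²)/2 = 19/2 - (-5 + y)²)
(-897177 + 208362) + N(d(33, 9), I(-9)) = (-897177 + 208362) + (19/2 - (-5 - 9)²) = -688815 + (19/2 - 1*(-14)²) = -688815 + (19/2 - 1*196) = -688815 + (19/2 - 196) = -688815 - 373/2 = -1378003/2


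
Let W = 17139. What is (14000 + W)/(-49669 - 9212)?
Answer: -31139/58881 ≈ -0.52885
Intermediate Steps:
(14000 + W)/(-49669 - 9212) = (14000 + 17139)/(-49669 - 9212) = 31139/(-58881) = 31139*(-1/58881) = -31139/58881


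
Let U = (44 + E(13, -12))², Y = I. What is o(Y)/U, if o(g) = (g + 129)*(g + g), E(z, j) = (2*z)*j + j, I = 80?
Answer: 209/490 ≈ 0.42653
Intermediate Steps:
Y = 80
E(z, j) = j + 2*j*z (E(z, j) = 2*j*z + j = j + 2*j*z)
U = 78400 (U = (44 - 12*(1 + 2*13))² = (44 - 12*(1 + 26))² = (44 - 12*27)² = (44 - 324)² = (-280)² = 78400)
o(g) = 2*g*(129 + g) (o(g) = (129 + g)*(2*g) = 2*g*(129 + g))
o(Y)/U = (2*80*(129 + 80))/78400 = (2*80*209)*(1/78400) = 33440*(1/78400) = 209/490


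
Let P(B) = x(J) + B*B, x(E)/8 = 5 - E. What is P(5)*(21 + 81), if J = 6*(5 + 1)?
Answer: -22746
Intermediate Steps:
J = 36 (J = 6*6 = 36)
x(E) = 40 - 8*E (x(E) = 8*(5 - E) = 40 - 8*E)
P(B) = -248 + B² (P(B) = (40 - 8*36) + B*B = (40 - 288) + B² = -248 + B²)
P(5)*(21 + 81) = (-248 + 5²)*(21 + 81) = (-248 + 25)*102 = -223*102 = -22746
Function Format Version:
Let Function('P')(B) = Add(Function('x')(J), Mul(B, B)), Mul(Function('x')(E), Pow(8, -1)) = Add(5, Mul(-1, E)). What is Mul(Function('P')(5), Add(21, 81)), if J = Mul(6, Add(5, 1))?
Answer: -22746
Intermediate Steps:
J = 36 (J = Mul(6, 6) = 36)
Function('x')(E) = Add(40, Mul(-8, E)) (Function('x')(E) = Mul(8, Add(5, Mul(-1, E))) = Add(40, Mul(-8, E)))
Function('P')(B) = Add(-248, Pow(B, 2)) (Function('P')(B) = Add(Add(40, Mul(-8, 36)), Mul(B, B)) = Add(Add(40, -288), Pow(B, 2)) = Add(-248, Pow(B, 2)))
Mul(Function('P')(5), Add(21, 81)) = Mul(Add(-248, Pow(5, 2)), Add(21, 81)) = Mul(Add(-248, 25), 102) = Mul(-223, 102) = -22746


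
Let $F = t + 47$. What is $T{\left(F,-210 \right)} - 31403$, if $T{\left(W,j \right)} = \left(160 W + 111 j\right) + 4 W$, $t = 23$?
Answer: $-43233$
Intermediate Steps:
$F = 70$ ($F = 23 + 47 = 70$)
$T{\left(W,j \right)} = 111 j + 164 W$ ($T{\left(W,j \right)} = \left(111 j + 160 W\right) + 4 W = 111 j + 164 W$)
$T{\left(F,-210 \right)} - 31403 = \left(111 \left(-210\right) + 164 \cdot 70\right) - 31403 = \left(-23310 + 11480\right) - 31403 = -11830 - 31403 = -43233$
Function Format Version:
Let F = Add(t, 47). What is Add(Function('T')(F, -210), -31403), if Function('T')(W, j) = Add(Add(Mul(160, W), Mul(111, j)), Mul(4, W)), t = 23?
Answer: -43233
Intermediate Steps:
F = 70 (F = Add(23, 47) = 70)
Function('T')(W, j) = Add(Mul(111, j), Mul(164, W)) (Function('T')(W, j) = Add(Add(Mul(111, j), Mul(160, W)), Mul(4, W)) = Add(Mul(111, j), Mul(164, W)))
Add(Function('T')(F, -210), -31403) = Add(Add(Mul(111, -210), Mul(164, 70)), -31403) = Add(Add(-23310, 11480), -31403) = Add(-11830, -31403) = -43233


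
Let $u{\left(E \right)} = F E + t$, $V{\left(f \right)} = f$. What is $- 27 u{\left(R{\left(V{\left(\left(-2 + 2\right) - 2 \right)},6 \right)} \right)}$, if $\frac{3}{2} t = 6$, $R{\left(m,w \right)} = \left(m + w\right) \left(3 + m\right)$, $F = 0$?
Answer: $-108$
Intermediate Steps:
$R{\left(m,w \right)} = \left(3 + m\right) \left(m + w\right)$
$t = 4$ ($t = \frac{2}{3} \cdot 6 = 4$)
$u{\left(E \right)} = 4$ ($u{\left(E \right)} = 0 E + 4 = 0 + 4 = 4$)
$- 27 u{\left(R{\left(V{\left(\left(-2 + 2\right) - 2 \right)},6 \right)} \right)} = \left(-27\right) 4 = -108$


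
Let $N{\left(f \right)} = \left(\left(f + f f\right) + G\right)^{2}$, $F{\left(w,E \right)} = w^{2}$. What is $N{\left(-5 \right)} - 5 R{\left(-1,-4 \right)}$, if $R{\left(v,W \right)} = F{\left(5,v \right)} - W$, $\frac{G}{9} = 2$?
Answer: $1299$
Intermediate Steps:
$G = 18$ ($G = 9 \cdot 2 = 18$)
$R{\left(v,W \right)} = 25 - W$ ($R{\left(v,W \right)} = 5^{2} - W = 25 - W$)
$N{\left(f \right)} = \left(18 + f + f^{2}\right)^{2}$ ($N{\left(f \right)} = \left(\left(f + f f\right) + 18\right)^{2} = \left(\left(f + f^{2}\right) + 18\right)^{2} = \left(18 + f + f^{2}\right)^{2}$)
$N{\left(-5 \right)} - 5 R{\left(-1,-4 \right)} = \left(18 - 5 + \left(-5\right)^{2}\right)^{2} - 5 \left(25 - -4\right) = \left(18 - 5 + 25\right)^{2} - 5 \left(25 + 4\right) = 38^{2} - 145 = 1444 - 145 = 1299$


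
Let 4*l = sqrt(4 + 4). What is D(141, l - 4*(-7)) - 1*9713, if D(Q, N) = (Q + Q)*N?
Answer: -1817 + 141*sqrt(2) ≈ -1617.6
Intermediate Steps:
l = sqrt(2)/2 (l = sqrt(4 + 4)/4 = sqrt(8)/4 = (2*sqrt(2))/4 = sqrt(2)/2 ≈ 0.70711)
D(Q, N) = 2*N*Q (D(Q, N) = (2*Q)*N = 2*N*Q)
D(141, l - 4*(-7)) - 1*9713 = 2*(sqrt(2)/2 - 4*(-7))*141 - 1*9713 = 2*(sqrt(2)/2 + 28)*141 - 9713 = 2*(28 + sqrt(2)/2)*141 - 9713 = (7896 + 141*sqrt(2)) - 9713 = -1817 + 141*sqrt(2)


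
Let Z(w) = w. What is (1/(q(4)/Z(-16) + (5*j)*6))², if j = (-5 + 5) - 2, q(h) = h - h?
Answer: 1/3600 ≈ 0.00027778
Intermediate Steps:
q(h) = 0
j = -2 (j = 0 - 2 = -2)
(1/(q(4)/Z(-16) + (5*j)*6))² = (1/(0/(-16) + (5*(-2))*6))² = (1/(0*(-1/16) - 10*6))² = (1/(0 - 60))² = (1/(-60))² = (-1/60)² = 1/3600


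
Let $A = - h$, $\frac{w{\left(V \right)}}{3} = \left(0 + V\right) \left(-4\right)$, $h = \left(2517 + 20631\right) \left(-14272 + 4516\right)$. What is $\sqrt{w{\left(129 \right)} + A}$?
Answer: $6 \sqrt{6273065} \approx 15028.0$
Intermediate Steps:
$h = -225831888$ ($h = 23148 \left(-9756\right) = -225831888$)
$w{\left(V \right)} = - 12 V$ ($w{\left(V \right)} = 3 \left(0 + V\right) \left(-4\right) = 3 V \left(-4\right) = 3 \left(- 4 V\right) = - 12 V$)
$A = 225831888$ ($A = \left(-1\right) \left(-225831888\right) = 225831888$)
$\sqrt{w{\left(129 \right)} + A} = \sqrt{\left(-12\right) 129 + 225831888} = \sqrt{-1548 + 225831888} = \sqrt{225830340} = 6 \sqrt{6273065}$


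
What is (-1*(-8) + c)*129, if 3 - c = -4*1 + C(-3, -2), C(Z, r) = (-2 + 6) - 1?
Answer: 1548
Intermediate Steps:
C(Z, r) = 3 (C(Z, r) = 4 - 1 = 3)
c = 4 (c = 3 - (-4*1 + 3) = 3 - (-4 + 3) = 3 - 1*(-1) = 3 + 1 = 4)
(-1*(-8) + c)*129 = (-1*(-8) + 4)*129 = (8 + 4)*129 = 12*129 = 1548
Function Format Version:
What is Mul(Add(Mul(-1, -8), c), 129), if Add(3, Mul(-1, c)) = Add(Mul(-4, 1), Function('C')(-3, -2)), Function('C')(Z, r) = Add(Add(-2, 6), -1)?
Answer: 1548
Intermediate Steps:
Function('C')(Z, r) = 3 (Function('C')(Z, r) = Add(4, -1) = 3)
c = 4 (c = Add(3, Mul(-1, Add(Mul(-4, 1), 3))) = Add(3, Mul(-1, Add(-4, 3))) = Add(3, Mul(-1, -1)) = Add(3, 1) = 4)
Mul(Add(Mul(-1, -8), c), 129) = Mul(Add(Mul(-1, -8), 4), 129) = Mul(Add(8, 4), 129) = Mul(12, 129) = 1548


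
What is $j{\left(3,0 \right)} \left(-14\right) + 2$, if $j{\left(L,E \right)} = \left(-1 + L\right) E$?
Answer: $2$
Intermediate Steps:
$j{\left(L,E \right)} = E \left(-1 + L\right)$
$j{\left(3,0 \right)} \left(-14\right) + 2 = 0 \left(-1 + 3\right) \left(-14\right) + 2 = 0 \cdot 2 \left(-14\right) + 2 = 0 \left(-14\right) + 2 = 0 + 2 = 2$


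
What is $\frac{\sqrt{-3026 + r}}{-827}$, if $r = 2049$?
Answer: $- \frac{i \sqrt{977}}{827} \approx - 0.037796 i$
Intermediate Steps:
$\frac{\sqrt{-3026 + r}}{-827} = \frac{\sqrt{-3026 + 2049}}{-827} = \sqrt{-977} \left(- \frac{1}{827}\right) = i \sqrt{977} \left(- \frac{1}{827}\right) = - \frac{i \sqrt{977}}{827}$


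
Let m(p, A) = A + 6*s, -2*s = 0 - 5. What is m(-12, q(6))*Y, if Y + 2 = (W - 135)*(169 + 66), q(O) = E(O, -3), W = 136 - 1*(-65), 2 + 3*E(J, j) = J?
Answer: 759892/3 ≈ 2.5330e+5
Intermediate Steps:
E(J, j) = -⅔ + J/3
s = 5/2 (s = -(0 - 5)/2 = -½*(-5) = 5/2 ≈ 2.5000)
W = 201 (W = 136 + 65 = 201)
q(O) = -⅔ + O/3
m(p, A) = 15 + A (m(p, A) = A + 6*(5/2) = A + 15 = 15 + A)
Y = 15508 (Y = -2 + (201 - 135)*(169 + 66) = -2 + 66*235 = -2 + 15510 = 15508)
m(-12, q(6))*Y = (15 + (-⅔ + (⅓)*6))*15508 = (15 + (-⅔ + 2))*15508 = (15 + 4/3)*15508 = (49/3)*15508 = 759892/3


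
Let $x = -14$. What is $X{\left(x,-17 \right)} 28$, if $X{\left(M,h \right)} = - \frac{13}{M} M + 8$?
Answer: $-140$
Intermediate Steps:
$X{\left(M,h \right)} = -5$ ($X{\left(M,h \right)} = -13 + 8 = -5$)
$X{\left(x,-17 \right)} 28 = \left(-5\right) 28 = -140$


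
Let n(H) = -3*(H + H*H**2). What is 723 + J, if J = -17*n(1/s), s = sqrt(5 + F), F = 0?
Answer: 723 + 306*sqrt(5)/25 ≈ 750.37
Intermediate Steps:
s = sqrt(5) (s = sqrt(5 + 0) = sqrt(5) ≈ 2.2361)
n(H) = -3*H - 3*H**3 (n(H) = -3*(H + H**3) = -3*H - 3*H**3)
J = 306*sqrt(5)/25 (J = -(-51)*(1 + (1/(sqrt(5)))**2)/(sqrt(5)) = -(-51)*sqrt(5)/5*(1 + (sqrt(5)/5)**2) = -(-51)*sqrt(5)/5*(1 + 1/5) = -(-51)*sqrt(5)/5*6/5 = -(-306)*sqrt(5)/25 = 306*sqrt(5)/25 ≈ 27.369)
723 + J = 723 + 306*sqrt(5)/25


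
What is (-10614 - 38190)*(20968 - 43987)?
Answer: 1123419276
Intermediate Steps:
(-10614 - 38190)*(20968 - 43987) = -48804*(-23019) = 1123419276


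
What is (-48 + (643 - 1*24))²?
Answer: 326041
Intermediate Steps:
(-48 + (643 - 1*24))² = (-48 + (643 - 24))² = (-48 + 619)² = 571² = 326041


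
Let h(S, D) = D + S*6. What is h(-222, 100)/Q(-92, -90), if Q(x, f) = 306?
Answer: -616/153 ≈ -4.0261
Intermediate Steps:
h(S, D) = D + 6*S
h(-222, 100)/Q(-92, -90) = (100 + 6*(-222))/306 = (100 - 1332)*(1/306) = -1232*1/306 = -616/153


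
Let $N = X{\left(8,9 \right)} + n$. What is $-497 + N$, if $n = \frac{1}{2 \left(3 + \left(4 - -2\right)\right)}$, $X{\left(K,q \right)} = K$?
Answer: $- \frac{8801}{18} \approx -488.94$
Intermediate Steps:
$n = \frac{1}{18}$ ($n = \frac{1}{2 \left(3 + \left(4 + 2\right)\right)} = \frac{1}{2 \left(3 + 6\right)} = \frac{1}{2 \cdot 9} = \frac{1}{18} \approx 0.055556$)
$N = \frac{145}{18}$ ($N = 8 + \frac{1}{18} = \frac{145}{18} \approx 8.0556$)
$-497 + N = -497 + \frac{145}{18} = - \frac{8801}{18}$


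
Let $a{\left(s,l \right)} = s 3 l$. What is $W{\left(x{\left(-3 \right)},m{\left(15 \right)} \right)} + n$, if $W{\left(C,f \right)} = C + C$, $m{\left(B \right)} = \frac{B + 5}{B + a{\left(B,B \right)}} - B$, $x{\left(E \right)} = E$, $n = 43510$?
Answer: $43504$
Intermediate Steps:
$a{\left(s,l \right)} = 3 l s$ ($a{\left(s,l \right)} = 3 s l = 3 l s$)
$m{\left(B \right)} = - B + \frac{5 + B}{B + 3 B^{2}}$ ($m{\left(B \right)} = \frac{B + 5}{B + 3 B B} - B = \frac{5 + B}{B + 3 B^{2}} - B = - B + \frac{5 + B}{B + 3 B^{2}}$)
$W{\left(C,f \right)} = 2 C$
$W{\left(x{\left(-3 \right)},m{\left(15 \right)} \right)} + n = 2 \left(-3\right) + 43510 = -6 + 43510 = 43504$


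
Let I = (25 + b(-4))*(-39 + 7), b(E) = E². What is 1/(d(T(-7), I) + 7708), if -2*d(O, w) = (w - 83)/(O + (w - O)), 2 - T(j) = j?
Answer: 2624/20224397 ≈ 0.00012974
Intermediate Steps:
T(j) = 2 - j
I = -1312 (I = (25 + (-4)²)*(-39 + 7) = (25 + 16)*(-32) = 41*(-32) = -1312)
d(O, w) = -(-83 + w)/(2*w) (d(O, w) = -(w - 83)/(2*(O + (w - O))) = -(-83 + w)/(2*w))
1/(d(T(-7), I) + 7708) = 1/((½)*(83 - 1*(-1312))/(-1312) + 7708) = 1/((½)*(-1/1312)*(83 + 1312) + 7708) = 1/((½)*(-1/1312)*1395 + 7708) = 1/(-1395/2624 + 7708) = 1/(20224397/2624) = 2624/20224397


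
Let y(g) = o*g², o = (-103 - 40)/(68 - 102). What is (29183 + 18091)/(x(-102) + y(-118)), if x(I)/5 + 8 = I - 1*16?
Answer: 401829/492428 ≈ 0.81602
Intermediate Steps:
o = 143/34 (o = -143/(-34) = -143*(-1/34) = 143/34 ≈ 4.2059)
y(g) = 143*g²/34
x(I) = -120 + 5*I (x(I) = -40 + 5*(I - 1*16) = -40 + 5*(I - 16) = -40 + 5*(-16 + I) = -40 + (-80 + 5*I) = -120 + 5*I)
(29183 + 18091)/(x(-102) + y(-118)) = (29183 + 18091)/((-120 + 5*(-102)) + (143/34)*(-118)²) = 47274/((-120 - 510) + (143/34)*13924) = 47274/(-630 + 995566/17) = 47274/(984856/17) = 47274*(17/984856) = 401829/492428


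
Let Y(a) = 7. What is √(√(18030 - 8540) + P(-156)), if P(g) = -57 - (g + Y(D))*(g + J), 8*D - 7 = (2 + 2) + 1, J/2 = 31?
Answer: √(-14063 + √9490) ≈ 118.18*I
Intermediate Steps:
J = 62 (J = 2*31 = 62)
D = 3/2 (D = 7/8 + ((2 + 2) + 1)/8 = 7/8 + (4 + 1)/8 = 7/8 + (⅛)*5 = 7/8 + 5/8 = 3/2 ≈ 1.5000)
P(g) = -57 - (7 + g)*(62 + g) (P(g) = -57 - (g + 7)*(g + 62) = -57 - (7 + g)*(62 + g))
√(√(18030 - 8540) + P(-156)) = √(√(18030 - 8540) + (-491 - 1*(-156)² - 69*(-156))) = √(√9490 + (-491 - 1*24336 + 10764)) = √(√9490 + (-491 - 24336 + 10764)) = √(√9490 - 14063) = √(-14063 + √9490)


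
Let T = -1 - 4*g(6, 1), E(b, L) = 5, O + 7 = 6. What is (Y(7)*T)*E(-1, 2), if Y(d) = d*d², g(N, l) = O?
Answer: 5145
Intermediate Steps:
O = -1 (O = -7 + 6 = -1)
g(N, l) = -1
T = 3 (T = -1 - 4*(-1) = -1 + 4 = 3)
Y(d) = d³
(Y(7)*T)*E(-1, 2) = (7³*3)*5 = (343*3)*5 = 1029*5 = 5145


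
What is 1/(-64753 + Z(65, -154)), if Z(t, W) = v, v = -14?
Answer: -1/64767 ≈ -1.5440e-5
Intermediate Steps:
Z(t, W) = -14
1/(-64753 + Z(65, -154)) = 1/(-64753 - 14) = 1/(-64767) = -1/64767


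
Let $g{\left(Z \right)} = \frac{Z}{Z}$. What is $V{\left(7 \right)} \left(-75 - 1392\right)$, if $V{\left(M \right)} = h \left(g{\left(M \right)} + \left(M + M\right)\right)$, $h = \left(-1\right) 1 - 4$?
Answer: $110025$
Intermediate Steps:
$g{\left(Z \right)} = 1$
$h = -5$ ($h = -1 - 4 = -5$)
$V{\left(M \right)} = -5 - 10 M$ ($V{\left(M \right)} = - 5 \left(1 + \left(M + M\right)\right) = - 5 \left(1 + 2 M\right) = -5 - 10 M$)
$V{\left(7 \right)} \left(-75 - 1392\right) = \left(-5 - 70\right) \left(-75 - 1392\right) = \left(-5 - 70\right) \left(-1467\right) = \left(-75\right) \left(-1467\right) = 110025$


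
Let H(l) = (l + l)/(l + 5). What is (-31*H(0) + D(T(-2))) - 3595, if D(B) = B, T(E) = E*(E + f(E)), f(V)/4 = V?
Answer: -3575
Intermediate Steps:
f(V) = 4*V
T(E) = 5*E² (T(E) = E*(E + 4*E) = E*(5*E) = 5*E²)
H(l) = 2*l/(5 + l) (H(l) = (2*l)/(5 + l) = 2*l/(5 + l))
(-31*H(0) + D(T(-2))) - 3595 = (-62*0/(5 + 0) + 5*(-2)²) - 3595 = (-62*0/5 + 5*4) - 3595 = (-62*0/5 + 20) - 3595 = (-31*0 + 20) - 3595 = (0 + 20) - 3595 = 20 - 3595 = -3575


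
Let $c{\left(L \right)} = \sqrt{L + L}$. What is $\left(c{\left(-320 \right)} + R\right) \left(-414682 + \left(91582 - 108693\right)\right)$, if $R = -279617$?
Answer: $120736663281 - 3454344 i \sqrt{10} \approx 1.2074 \cdot 10^{11} - 1.0924 \cdot 10^{7} i$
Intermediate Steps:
$c{\left(L \right)} = \sqrt{2} \sqrt{L}$ ($c{\left(L \right)} = \sqrt{2 L} = \sqrt{2} \sqrt{L}$)
$\left(c{\left(-320 \right)} + R\right) \left(-414682 + \left(91582 - 108693\right)\right) = \left(\sqrt{2} \sqrt{-320} - 279617\right) \left(-414682 + \left(91582 - 108693\right)\right) = \left(\sqrt{2} \cdot 8 i \sqrt{5} - 279617\right) \left(-414682 - 17111\right) = \left(8 i \sqrt{10} - 279617\right) \left(-431793\right) = \left(-279617 + 8 i \sqrt{10}\right) \left(-431793\right) = 120736663281 - 3454344 i \sqrt{10}$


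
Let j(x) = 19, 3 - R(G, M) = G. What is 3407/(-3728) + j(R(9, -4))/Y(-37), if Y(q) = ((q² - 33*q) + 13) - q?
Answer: -34858/38445 ≈ -0.90670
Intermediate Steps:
R(G, M) = 3 - G
Y(q) = 13 + q² - 34*q (Y(q) = (13 + q² - 33*q) - q = 13 + q² - 34*q)
3407/(-3728) + j(R(9, -4))/Y(-37) = 3407/(-3728) + 19/(13 + (-37)² - 34*(-37)) = 3407*(-1/3728) + 19/(13 + 1369 + 1258) = -3407/3728 + 19/2640 = -34858/38445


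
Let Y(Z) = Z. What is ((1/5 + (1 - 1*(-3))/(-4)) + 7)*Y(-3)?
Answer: -93/5 ≈ -18.600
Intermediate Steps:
((1/5 + (1 - 1*(-3))/(-4)) + 7)*Y(-3) = ((1/5 + (1 - 1*(-3))/(-4)) + 7)*(-3) = ((1*(⅕) + (1 + 3)*(-¼)) + 7)*(-3) = ((⅕ + 4*(-¼)) + 7)*(-3) = ((⅕ - 1) + 7)*(-3) = (-⅘ + 7)*(-3) = (31/5)*(-3) = -93/5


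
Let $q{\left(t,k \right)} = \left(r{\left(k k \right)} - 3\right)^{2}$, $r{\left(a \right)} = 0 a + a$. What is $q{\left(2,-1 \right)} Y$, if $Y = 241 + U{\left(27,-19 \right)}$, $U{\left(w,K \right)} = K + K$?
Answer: $812$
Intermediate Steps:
$U{\left(w,K \right)} = 2 K$
$Y = 203$ ($Y = 241 + 2 \left(-19\right) = 241 - 38 = 203$)
$r{\left(a \right)} = a$ ($r{\left(a \right)} = 0 + a = a$)
$q{\left(t,k \right)} = \left(-3 + k^{2}\right)^{2}$ ($q{\left(t,k \right)} = \left(k k - 3\right)^{2} = \left(k^{2} - 3\right)^{2} = \left(-3 + k^{2}\right)^{2}$)
$q{\left(2,-1 \right)} Y = \left(-3 + \left(-1\right)^{2}\right)^{2} \cdot 203 = \left(-3 + 1\right)^{2} \cdot 203 = \left(-2\right)^{2} \cdot 203 = 4 \cdot 203 = 812$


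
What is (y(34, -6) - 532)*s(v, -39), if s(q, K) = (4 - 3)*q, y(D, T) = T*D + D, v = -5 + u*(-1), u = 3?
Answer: 5616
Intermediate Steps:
v = -8 (v = -5 + 3*(-1) = -5 - 3 = -8)
y(D, T) = D + D*T (y(D, T) = D*T + D = D + D*T)
s(q, K) = q (s(q, K) = 1*q = q)
(y(34, -6) - 532)*s(v, -39) = (34*(1 - 6) - 532)*(-8) = (34*(-5) - 532)*(-8) = (-170 - 532)*(-8) = -702*(-8) = 5616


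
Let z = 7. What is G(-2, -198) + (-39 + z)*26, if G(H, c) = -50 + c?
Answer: -1080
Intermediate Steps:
G(-2, -198) + (-39 + z)*26 = (-50 - 198) + (-39 + 7)*26 = -248 - 32*26 = -248 - 832 = -1080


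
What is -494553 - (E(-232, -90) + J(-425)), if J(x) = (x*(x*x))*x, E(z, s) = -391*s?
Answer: -32625920368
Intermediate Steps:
J(x) = x⁴ (J(x) = (x*x²)*x = x³*x = x⁴)
-494553 - (E(-232, -90) + J(-425)) = -494553 - (-391*(-90) + (-425)⁴) = -494553 - (35190 + 32625390625) = -494553 - 1*32625425815 = -494553 - 32625425815 = -32625920368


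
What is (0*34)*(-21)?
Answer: 0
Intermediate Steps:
(0*34)*(-21) = 0*(-21) = 0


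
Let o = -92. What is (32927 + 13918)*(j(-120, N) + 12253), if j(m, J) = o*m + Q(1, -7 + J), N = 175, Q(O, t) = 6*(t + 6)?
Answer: 1140066765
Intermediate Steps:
Q(O, t) = 36 + 6*t (Q(O, t) = 6*(6 + t) = 36 + 6*t)
j(m, J) = -6 - 92*m + 6*J (j(m, J) = -92*m + (36 + 6*(-7 + J)) = -92*m + (36 + (-42 + 6*J)) = -92*m + (-6 + 6*J) = -6 - 92*m + 6*J)
(32927 + 13918)*(j(-120, N) + 12253) = (32927 + 13918)*((-6 - 92*(-120) + 6*175) + 12253) = 46845*((-6 + 11040 + 1050) + 12253) = 46845*(12084 + 12253) = 46845*24337 = 1140066765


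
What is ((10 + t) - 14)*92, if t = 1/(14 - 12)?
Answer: -322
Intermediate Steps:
t = ½ (t = 1/2 = ½ ≈ 0.50000)
((10 + t) - 14)*92 = ((10 + ½) - 14)*92 = (21/2 - 14)*92 = -7/2*92 = -322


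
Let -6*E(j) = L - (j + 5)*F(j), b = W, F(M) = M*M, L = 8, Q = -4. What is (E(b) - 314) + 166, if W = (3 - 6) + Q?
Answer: -497/3 ≈ -165.67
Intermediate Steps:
F(M) = M²
W = -7 (W = (3 - 6) - 4 = -3 - 4 = -7)
b = -7
E(j) = -4/3 + j²*(5 + j)/6 (E(j) = -(8 - (j + 5)*j²)/6 = -(8 - (5 + j)*j²)/6 = -(8 - j²*(5 + j))/6 = -4/3 + j²*(5 + j)/6)
(E(b) - 314) + 166 = ((-4/3 + (⅙)*(-7)³ + (⅚)*(-7)²) - 314) + 166 = ((-4/3 + (⅙)*(-343) + (⅚)*49) - 314) + 166 = ((-4/3 - 343/6 + 245/6) - 314) + 166 = (-53/3 - 314) + 166 = -995/3 + 166 = -497/3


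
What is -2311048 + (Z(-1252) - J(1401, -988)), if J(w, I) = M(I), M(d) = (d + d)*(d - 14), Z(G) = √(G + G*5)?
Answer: -4291000 + 2*I*√1878 ≈ -4.291e+6 + 86.672*I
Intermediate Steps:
Z(G) = √6*√G (Z(G) = √(G + 5*G) = √(6*G) = √6*√G)
M(d) = 2*d*(-14 + d) (M(d) = (2*d)*(-14 + d) = 2*d*(-14 + d))
J(w, I) = 2*I*(-14 + I)
-2311048 + (Z(-1252) - J(1401, -988)) = -2311048 + (√6*√(-1252) - 2*(-988)*(-14 - 988)) = -2311048 + (√6*(2*I*√313) - 2*(-988)*(-1002)) = -2311048 + (2*I*√1878 - 1*1979952) = -2311048 + (2*I*√1878 - 1979952) = -2311048 + (-1979952 + 2*I*√1878) = -4291000 + 2*I*√1878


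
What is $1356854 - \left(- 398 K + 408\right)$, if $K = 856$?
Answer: $1697134$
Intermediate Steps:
$1356854 - \left(- 398 K + 408\right) = 1356854 - \left(\left(-398\right) 856 + 408\right) = 1356854 - \left(-340688 + 408\right) = 1356854 - -340280 = 1356854 + 340280 = 1697134$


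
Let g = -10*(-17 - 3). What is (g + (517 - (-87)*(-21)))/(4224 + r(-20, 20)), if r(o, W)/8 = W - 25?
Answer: -555/2092 ≈ -0.26530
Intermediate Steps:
r(o, W) = -200 + 8*W (r(o, W) = 8*(W - 25) = 8*(-25 + W) = -200 + 8*W)
g = 200 (g = -10*(-20) = 200)
(g + (517 - (-87)*(-21)))/(4224 + r(-20, 20)) = (200 + (517 - (-87)*(-21)))/(4224 + (-200 + 8*20)) = (200 + (517 - 1*1827))/(4224 + (-200 + 160)) = (200 + (517 - 1827))/(4224 - 40) = (200 - 1310)/4184 = -1110*1/4184 = -555/2092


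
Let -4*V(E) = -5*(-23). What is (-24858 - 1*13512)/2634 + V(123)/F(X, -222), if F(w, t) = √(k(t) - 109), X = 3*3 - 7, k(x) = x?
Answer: -6395/439 + 115*I*√331/1324 ≈ -14.567 + 1.5802*I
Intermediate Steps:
V(E) = -115/4 (V(E) = -(-5)*(-23)/4 = -¼*115 = -115/4)
X = 2 (X = 9 - 7 = 2)
F(w, t) = √(-109 + t) (F(w, t) = √(t - 109) = √(-109 + t))
(-24858 - 1*13512)/2634 + V(123)/F(X, -222) = (-24858 - 1*13512)/2634 - 115/(4*√(-109 - 222)) = (-24858 - 13512)*(1/2634) - 115*(-I*√331/331)/4 = -38370*1/2634 - 115*(-I*√331/331)/4 = -6395/439 - (-115)*I*√331/1324 = -6395/439 + 115*I*√331/1324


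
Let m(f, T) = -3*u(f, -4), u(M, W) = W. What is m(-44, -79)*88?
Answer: 1056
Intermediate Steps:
m(f, T) = 12 (m(f, T) = -3*(-4) = 12)
m(-44, -79)*88 = 12*88 = 1056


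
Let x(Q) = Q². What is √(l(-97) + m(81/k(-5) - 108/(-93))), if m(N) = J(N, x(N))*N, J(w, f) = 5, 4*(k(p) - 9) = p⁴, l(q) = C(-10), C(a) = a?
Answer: I*√731733610/20491 ≈ 1.3201*I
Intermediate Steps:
l(q) = -10
k(p) = 9 + p⁴/4
m(N) = 5*N
√(l(-97) + m(81/k(-5) - 108/(-93))) = √(-10 + 5*(81/(9 + (¼)*(-5)⁴) - 108/(-93))) = √(-10 + 5*(81/(9 + (¼)*625) - 108*(-1/93))) = √(-10 + 5*(81/(9 + 625/4) + 36/31)) = √(-10 + 5*(81/(661/4) + 36/31)) = √(-10 + 5*(81*(4/661) + 36/31)) = √(-10 + 5*(324/661 + 36/31)) = √(-10 + 5*(33840/20491)) = √(-10 + 169200/20491) = √(-35710/20491) = I*√731733610/20491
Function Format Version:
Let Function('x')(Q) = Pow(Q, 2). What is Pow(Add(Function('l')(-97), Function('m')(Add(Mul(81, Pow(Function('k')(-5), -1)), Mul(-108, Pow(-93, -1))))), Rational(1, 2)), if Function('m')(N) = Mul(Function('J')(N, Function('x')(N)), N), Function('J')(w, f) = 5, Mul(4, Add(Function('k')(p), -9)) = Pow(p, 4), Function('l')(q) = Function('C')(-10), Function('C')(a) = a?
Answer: Mul(Rational(1, 20491), I, Pow(731733610, Rational(1, 2))) ≈ Mul(1.3201, I)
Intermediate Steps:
Function('l')(q) = -10
Function('k')(p) = Add(9, Mul(Rational(1, 4), Pow(p, 4)))
Function('m')(N) = Mul(5, N)
Pow(Add(Function('l')(-97), Function('m')(Add(Mul(81, Pow(Function('k')(-5), -1)), Mul(-108, Pow(-93, -1))))), Rational(1, 2)) = Pow(Add(-10, Mul(5, Add(Mul(81, Pow(Add(9, Mul(Rational(1, 4), Pow(-5, 4))), -1)), Mul(-108, Pow(-93, -1))))), Rational(1, 2)) = Pow(Add(-10, Mul(5, Add(Mul(81, Pow(Add(9, Mul(Rational(1, 4), 625)), -1)), Mul(-108, Rational(-1, 93))))), Rational(1, 2)) = Pow(Add(-10, Mul(5, Add(Mul(81, Pow(Add(9, Rational(625, 4)), -1)), Rational(36, 31)))), Rational(1, 2)) = Pow(Add(-10, Mul(5, Add(Mul(81, Pow(Rational(661, 4), -1)), Rational(36, 31)))), Rational(1, 2)) = Pow(Add(-10, Mul(5, Add(Mul(81, Rational(4, 661)), Rational(36, 31)))), Rational(1, 2)) = Pow(Add(-10, Mul(5, Add(Rational(324, 661), Rational(36, 31)))), Rational(1, 2)) = Pow(Add(-10, Mul(5, Rational(33840, 20491))), Rational(1, 2)) = Pow(Add(-10, Rational(169200, 20491)), Rational(1, 2)) = Pow(Rational(-35710, 20491), Rational(1, 2)) = Mul(Rational(1, 20491), I, Pow(731733610, Rational(1, 2)))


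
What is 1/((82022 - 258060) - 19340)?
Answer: -1/195378 ≈ -5.1183e-6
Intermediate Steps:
1/((82022 - 258060) - 19340) = 1/(-176038 - 19340) = 1/(-195378) = -1/195378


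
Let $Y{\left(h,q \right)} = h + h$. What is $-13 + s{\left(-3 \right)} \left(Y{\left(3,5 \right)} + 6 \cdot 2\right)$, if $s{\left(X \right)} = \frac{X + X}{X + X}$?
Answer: $5$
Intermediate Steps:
$s{\left(X \right)} = 1$ ($s{\left(X \right)} = \frac{2 X}{2 X} = 2 X \frac{1}{2 X} = 1$)
$Y{\left(h,q \right)} = 2 h$
$-13 + s{\left(-3 \right)} \left(Y{\left(3,5 \right)} + 6 \cdot 2\right) = -13 + 1 \left(2 \cdot 3 + 6 \cdot 2\right) = -13 + 1 \left(6 + 12\right) = -13 + 1 \cdot 18 = -13 + 18 = 5$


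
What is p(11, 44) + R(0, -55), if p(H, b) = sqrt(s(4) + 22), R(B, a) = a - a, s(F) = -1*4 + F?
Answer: sqrt(22) ≈ 4.6904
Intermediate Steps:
s(F) = -4 + F
R(B, a) = 0
p(H, b) = sqrt(22) (p(H, b) = sqrt((-4 + 4) + 22) = sqrt(0 + 22) = sqrt(22))
p(11, 44) + R(0, -55) = sqrt(22) + 0 = sqrt(22)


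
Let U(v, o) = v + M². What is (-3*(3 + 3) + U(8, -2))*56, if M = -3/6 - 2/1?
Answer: -210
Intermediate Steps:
M = -5/2 (M = -3*⅙ - 2*1 = -½ - 2 = -5/2 ≈ -2.5000)
U(v, o) = 25/4 + v (U(v, o) = v + (-5/2)² = v + 25/4 = 25/4 + v)
(-3*(3 + 3) + U(8, -2))*56 = (-3*(3 + 3) + (25/4 + 8))*56 = (-3*6 + 57/4)*56 = (-18 + 57/4)*56 = -15/4*56 = -210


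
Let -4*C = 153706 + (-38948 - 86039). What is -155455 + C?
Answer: -650539/4 ≈ -1.6263e+5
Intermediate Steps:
C = -28719/4 (C = -(153706 + (-38948 - 86039))/4 = -(153706 - 124987)/4 = -¼*28719 = -28719/4 ≈ -7179.8)
-155455 + C = -155455 - 28719/4 = -650539/4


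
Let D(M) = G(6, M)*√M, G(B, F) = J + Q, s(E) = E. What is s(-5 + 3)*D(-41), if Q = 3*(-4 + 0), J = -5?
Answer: 34*I*√41 ≈ 217.71*I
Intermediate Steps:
Q = -12 (Q = 3*(-4) = -12)
G(B, F) = -17 (G(B, F) = -5 - 12 = -17)
D(M) = -17*√M
s(-5 + 3)*D(-41) = (-5 + 3)*(-17*I*√41) = -(-34)*I*√41 = 34*I*√41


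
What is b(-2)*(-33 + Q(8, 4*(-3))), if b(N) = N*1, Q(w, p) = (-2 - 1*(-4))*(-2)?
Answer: 74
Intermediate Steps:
Q(w, p) = -4 (Q(w, p) = (-2 + 4)*(-2) = 2*(-2) = -4)
b(N) = N
b(-2)*(-33 + Q(8, 4*(-3))) = -2*(-33 - 4) = -2*(-37) = 74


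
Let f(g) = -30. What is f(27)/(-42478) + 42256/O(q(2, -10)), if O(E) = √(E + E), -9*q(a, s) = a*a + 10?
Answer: 15/21239 - 63384*I*√7/7 ≈ 0.00070625 - 23957.0*I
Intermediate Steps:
q(a, s) = -10/9 - a²/9 (q(a, s) = -(a*a + 10)/9 = -(a² + 10)/9 = -(10 + a²)/9 = -10/9 - a²/9)
O(E) = √2*√E (O(E) = √(2*E) = √2*√E)
f(27)/(-42478) + 42256/O(q(2, -10)) = -30/(-42478) + 42256/((√2*√(-10/9 - ⅑*2²))) = -30*(-1/42478) + 42256/((√2*√(-10/9 - ⅑*4))) = 15/21239 + 42256/((√2*√(-10/9 - 4/9))) = 15/21239 + 42256/((√2*√(-14/9))) = 15/21239 + 42256/((√2*(I*√14/3))) = 15/21239 + 42256/((2*I*√7/3)) = 15/21239 + 42256*(-3*I*√7/14) = 15/21239 - 63384*I*√7/7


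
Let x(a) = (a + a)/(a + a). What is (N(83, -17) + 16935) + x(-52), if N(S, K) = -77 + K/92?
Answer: 1551011/92 ≈ 16859.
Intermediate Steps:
N(S, K) = -77 + K/92 (N(S, K) = -77 + K*(1/92) = -77 + K/92)
x(a) = 1 (x(a) = (2*a)/((2*a)) = (2*a)*(1/(2*a)) = 1)
(N(83, -17) + 16935) + x(-52) = ((-77 + (1/92)*(-17)) + 16935) + 1 = ((-77 - 17/92) + 16935) + 1 = (-7101/92 + 16935) + 1 = 1550919/92 + 1 = 1551011/92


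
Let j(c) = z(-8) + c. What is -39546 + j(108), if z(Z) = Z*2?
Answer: -39454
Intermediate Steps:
z(Z) = 2*Z
j(c) = -16 + c (j(c) = 2*(-8) + c = -16 + c)
-39546 + j(108) = -39546 + (-16 + 108) = -39546 + 92 = -39454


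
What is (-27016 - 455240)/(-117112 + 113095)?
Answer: 160752/1339 ≈ 120.05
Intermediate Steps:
(-27016 - 455240)/(-117112 + 113095) = -482256/(-4017) = -482256*(-1/4017) = 160752/1339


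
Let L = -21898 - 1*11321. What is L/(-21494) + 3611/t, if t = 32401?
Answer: 1153943653/696427094 ≈ 1.6569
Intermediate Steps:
L = -33219 (L = -21898 - 11321 = -33219)
L/(-21494) + 3611/t = -33219/(-21494) + 3611/32401 = -33219*(-1/21494) + 3611*(1/32401) = 33219/21494 + 3611/32401 = 1153943653/696427094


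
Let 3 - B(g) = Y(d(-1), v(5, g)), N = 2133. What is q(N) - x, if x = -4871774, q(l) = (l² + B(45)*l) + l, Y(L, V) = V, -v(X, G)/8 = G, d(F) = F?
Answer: 10197875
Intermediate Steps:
v(X, G) = -8*G
B(g) = 3 + 8*g (B(g) = 3 - (-8)*g = 3 + 8*g)
q(l) = l² + 364*l (q(l) = (l² + (3 + 8*45)*l) + l = (l² + (3 + 360)*l) + l = (l² + 363*l) + l = l² + 364*l)
q(N) - x = 2133*(364 + 2133) - 1*(-4871774) = 2133*2497 + 4871774 = 5326101 + 4871774 = 10197875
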